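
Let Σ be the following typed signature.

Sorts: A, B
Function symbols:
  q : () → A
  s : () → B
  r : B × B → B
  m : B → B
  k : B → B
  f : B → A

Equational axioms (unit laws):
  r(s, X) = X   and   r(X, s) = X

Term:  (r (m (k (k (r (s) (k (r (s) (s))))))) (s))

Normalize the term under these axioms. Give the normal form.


1. (r (m (k (k (r (s) (k (r (s) (s))))))) (s))  →  (m (k (k (r (s) (k (r (s) (s)))))))
2. (m (k (k (r (s) (k (r (s) (s)))))))  →  (m (k (k (k (r (s) (s))))))
3. (m (k (k (k (r (s) (s))))))  →  (m (k (k (k (s)))))

normal form = (m (k (k (k (s)))))


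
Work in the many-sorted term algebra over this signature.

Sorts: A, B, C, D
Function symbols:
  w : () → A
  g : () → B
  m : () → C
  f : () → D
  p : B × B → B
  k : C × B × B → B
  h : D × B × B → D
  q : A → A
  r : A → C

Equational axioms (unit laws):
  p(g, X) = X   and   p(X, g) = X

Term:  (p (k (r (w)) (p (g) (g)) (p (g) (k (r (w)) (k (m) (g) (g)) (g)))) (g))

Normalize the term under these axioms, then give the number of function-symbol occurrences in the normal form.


size = 12

1. (p (k (r (w)) (p (g) (g)) (p (g) (k (r (w)) (k (m) (g) (g)) (g)))) (g))  →  (k (r (w)) (p (g) (g)) (p (g) (k (r (w)) (k (m) (g) (g)) (g))))
2. (k (r (w)) (p (g) (g)) (p (g) (k (r (w)) (k (m) (g) (g)) (g))))  →  (k (r (w)) (g) (p (g) (k (r (w)) (k (m) (g) (g)) (g))))
3. (k (r (w)) (g) (p (g) (k (r (w)) (k (m) (g) (g)) (g))))  →  (k (r (w)) (g) (k (r (w)) (k (m) (g) (g)) (g)))
normal form: (k (r (w)) (g) (k (r (w)) (k (m) (g) (g)) (g)))


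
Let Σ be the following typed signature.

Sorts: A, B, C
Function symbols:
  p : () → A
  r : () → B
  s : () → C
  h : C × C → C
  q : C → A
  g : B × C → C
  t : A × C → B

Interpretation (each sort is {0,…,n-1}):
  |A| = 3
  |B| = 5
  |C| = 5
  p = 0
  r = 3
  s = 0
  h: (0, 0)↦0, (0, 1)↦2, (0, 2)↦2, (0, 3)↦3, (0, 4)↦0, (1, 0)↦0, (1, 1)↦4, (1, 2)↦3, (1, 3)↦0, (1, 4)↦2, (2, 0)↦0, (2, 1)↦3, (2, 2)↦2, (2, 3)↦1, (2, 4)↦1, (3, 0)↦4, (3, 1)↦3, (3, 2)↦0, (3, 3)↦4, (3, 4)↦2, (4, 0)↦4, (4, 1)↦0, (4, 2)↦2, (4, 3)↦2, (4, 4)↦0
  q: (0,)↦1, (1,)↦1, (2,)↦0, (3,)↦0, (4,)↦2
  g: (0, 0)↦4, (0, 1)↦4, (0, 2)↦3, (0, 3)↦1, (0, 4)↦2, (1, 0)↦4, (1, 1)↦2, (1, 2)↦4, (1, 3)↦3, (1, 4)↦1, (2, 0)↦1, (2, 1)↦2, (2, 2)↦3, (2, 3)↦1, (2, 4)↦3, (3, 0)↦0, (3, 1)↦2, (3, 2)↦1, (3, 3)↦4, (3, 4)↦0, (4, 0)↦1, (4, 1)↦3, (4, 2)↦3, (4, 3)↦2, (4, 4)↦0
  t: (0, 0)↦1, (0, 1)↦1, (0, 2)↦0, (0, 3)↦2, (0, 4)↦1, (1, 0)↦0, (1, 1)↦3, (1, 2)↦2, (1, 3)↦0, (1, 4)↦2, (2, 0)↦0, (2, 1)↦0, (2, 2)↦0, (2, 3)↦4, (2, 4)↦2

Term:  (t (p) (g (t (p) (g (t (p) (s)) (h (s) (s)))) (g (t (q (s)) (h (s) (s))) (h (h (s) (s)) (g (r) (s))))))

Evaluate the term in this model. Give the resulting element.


value = 1

  p = 0
  p = 0
  p = 0
  s = 0
  (t (p) (s)) = t(0, 0) = 1
  s = 0
  s = 0
  (h (s) (s)) = h(0, 0) = 0
  (g (t (p) (s)) (h (s) (s))) = g(1, 0) = 4
  (t (p) (g (t (p) (s)) (h (s) (s)))) = t(0, 4) = 1
  s = 0
  (q (s)) = q(0,) = 1
  s = 0
  s = 0
  (h (s) (s)) = h(0, 0) = 0
  (t (q (s)) (h (s) (s))) = t(1, 0) = 0
  s = 0
  s = 0
  (h (s) (s)) = h(0, 0) = 0
  r = 3
  s = 0
  (g (r) (s)) = g(3, 0) = 0
  (h (h (s) (s)) (g (r) (s))) = h(0, 0) = 0
  (g (t (q (s)) (h (s) (s))) (h (h (s) (s)) (g (r) (s)))) = g(0, 0) = 4
  (g (t (p) (g (t (p) (s)) (h (s) (s)))) (g (t (q (s)) (h (s) (s))) (h (h (s) (s)) (g (r) (s))))) = g(1, 4) = 1
  (t (p) (g (t (p) (g (t (p) (s)) (h (s) (s)))) (g (t (q (s)) (h (s) (s))) (h (h (s) (s)) (g (r) (s)))))) = t(0, 1) = 1


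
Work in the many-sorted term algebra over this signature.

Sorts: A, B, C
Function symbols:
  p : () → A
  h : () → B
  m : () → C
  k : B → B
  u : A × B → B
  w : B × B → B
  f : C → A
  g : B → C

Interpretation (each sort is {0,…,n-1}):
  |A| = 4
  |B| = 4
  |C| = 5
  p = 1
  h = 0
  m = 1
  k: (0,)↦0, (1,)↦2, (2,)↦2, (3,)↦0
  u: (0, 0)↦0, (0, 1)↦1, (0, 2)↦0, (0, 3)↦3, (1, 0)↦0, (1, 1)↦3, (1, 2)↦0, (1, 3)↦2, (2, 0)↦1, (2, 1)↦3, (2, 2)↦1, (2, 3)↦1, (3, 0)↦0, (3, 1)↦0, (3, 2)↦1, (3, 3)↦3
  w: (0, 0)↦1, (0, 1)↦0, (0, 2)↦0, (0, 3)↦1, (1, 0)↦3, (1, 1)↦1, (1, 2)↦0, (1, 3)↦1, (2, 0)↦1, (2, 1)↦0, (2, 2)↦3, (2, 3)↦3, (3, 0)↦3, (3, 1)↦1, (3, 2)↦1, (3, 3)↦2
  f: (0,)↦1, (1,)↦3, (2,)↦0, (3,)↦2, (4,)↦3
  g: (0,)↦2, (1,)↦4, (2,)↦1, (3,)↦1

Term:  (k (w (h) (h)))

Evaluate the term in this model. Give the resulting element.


value = 2

  h = 0
  h = 0
  (w (h) (h)) = w(0, 0) = 1
  (k (w (h) (h))) = k(1,) = 2


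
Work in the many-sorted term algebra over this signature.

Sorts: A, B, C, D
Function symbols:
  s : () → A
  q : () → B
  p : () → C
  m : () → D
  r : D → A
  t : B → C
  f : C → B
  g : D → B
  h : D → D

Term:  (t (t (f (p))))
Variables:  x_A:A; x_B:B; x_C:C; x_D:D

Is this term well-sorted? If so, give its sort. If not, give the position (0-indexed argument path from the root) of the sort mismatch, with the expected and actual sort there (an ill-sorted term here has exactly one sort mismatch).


ill-sorted at position [0]: expected B, got C

      (p) : C
    (f (p)) : B
  (t (f (p))) : C
(t (t (f (p)))) : ✗ arg 0 at [0] has sort C, expected B


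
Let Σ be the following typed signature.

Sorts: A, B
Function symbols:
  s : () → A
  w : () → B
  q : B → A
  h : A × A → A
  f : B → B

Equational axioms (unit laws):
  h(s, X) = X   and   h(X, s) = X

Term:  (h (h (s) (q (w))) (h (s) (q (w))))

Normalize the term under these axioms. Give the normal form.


1. (h (h (s) (q (w))) (h (s) (q (w))))  →  (h (q (w)) (h (s) (q (w))))
2. (h (q (w)) (h (s) (q (w))))  →  (h (q (w)) (q (w)))

normal form = (h (q (w)) (q (w)))


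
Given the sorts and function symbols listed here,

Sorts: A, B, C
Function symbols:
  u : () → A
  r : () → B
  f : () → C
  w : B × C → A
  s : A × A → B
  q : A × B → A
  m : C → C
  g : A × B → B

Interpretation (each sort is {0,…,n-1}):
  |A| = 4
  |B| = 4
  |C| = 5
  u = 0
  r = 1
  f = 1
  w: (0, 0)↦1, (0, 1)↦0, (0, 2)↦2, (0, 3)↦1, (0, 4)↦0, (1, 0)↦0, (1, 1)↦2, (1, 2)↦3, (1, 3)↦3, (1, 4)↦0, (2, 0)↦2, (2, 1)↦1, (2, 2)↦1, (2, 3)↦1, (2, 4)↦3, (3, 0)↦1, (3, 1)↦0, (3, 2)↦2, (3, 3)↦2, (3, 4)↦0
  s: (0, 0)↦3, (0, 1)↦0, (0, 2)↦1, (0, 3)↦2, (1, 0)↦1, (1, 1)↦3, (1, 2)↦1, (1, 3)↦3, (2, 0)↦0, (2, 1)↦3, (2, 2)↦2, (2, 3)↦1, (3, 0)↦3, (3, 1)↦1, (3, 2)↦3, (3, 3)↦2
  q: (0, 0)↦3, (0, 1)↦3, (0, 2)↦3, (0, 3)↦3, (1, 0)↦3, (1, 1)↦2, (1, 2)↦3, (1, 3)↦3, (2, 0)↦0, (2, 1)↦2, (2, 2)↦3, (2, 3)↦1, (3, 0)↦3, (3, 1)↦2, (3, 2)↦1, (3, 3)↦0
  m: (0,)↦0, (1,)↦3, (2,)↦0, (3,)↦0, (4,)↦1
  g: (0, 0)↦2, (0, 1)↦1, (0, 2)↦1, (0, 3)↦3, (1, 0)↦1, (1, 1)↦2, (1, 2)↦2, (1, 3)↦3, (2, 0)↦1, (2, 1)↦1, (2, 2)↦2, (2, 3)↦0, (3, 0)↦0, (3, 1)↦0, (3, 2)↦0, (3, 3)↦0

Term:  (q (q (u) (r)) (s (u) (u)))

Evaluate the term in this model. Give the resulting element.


  u = 0
  r = 1
  (q (u) (r)) = q(0, 1) = 3
  u = 0
  u = 0
  (s (u) (u)) = s(0, 0) = 3
  (q (q (u) (r)) (s (u) (u))) = q(3, 3) = 0

value = 0


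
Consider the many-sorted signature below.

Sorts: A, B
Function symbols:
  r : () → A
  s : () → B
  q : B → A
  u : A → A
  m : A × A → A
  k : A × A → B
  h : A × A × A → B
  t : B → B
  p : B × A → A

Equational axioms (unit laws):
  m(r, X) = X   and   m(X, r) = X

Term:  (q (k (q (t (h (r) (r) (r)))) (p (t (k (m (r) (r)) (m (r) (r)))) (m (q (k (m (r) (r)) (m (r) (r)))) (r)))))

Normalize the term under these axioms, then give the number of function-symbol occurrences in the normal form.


size = 17

1. (q (k (q (t (h (r) (r) (r)))) (p (t (k (m (r) (r)) (m (r) (r)))) (m (q (k (m (r) (r)) (m (r) (r)))) (r)))))  →  (q (k (q (t (h (r) (r) (r)))) (p (t (k (r) (m (r) (r)))) (m (q (k (m (r) (r)) (m (r) (r)))) (r)))))
2. (q (k (q (t (h (r) (r) (r)))) (p (t (k (r) (m (r) (r)))) (m (q (k (m (r) (r)) (m (r) (r)))) (r)))))  →  (q (k (q (t (h (r) (r) (r)))) (p (t (k (r) (r))) (m (q (k (m (r) (r)) (m (r) (r)))) (r)))))
3. (q (k (q (t (h (r) (r) (r)))) (p (t (k (r) (r))) (m (q (k (m (r) (r)) (m (r) (r)))) (r)))))  →  (q (k (q (t (h (r) (r) (r)))) (p (t (k (r) (r))) (q (k (m (r) (r)) (m (r) (r)))))))
4. (q (k (q (t (h (r) (r) (r)))) (p (t (k (r) (r))) (q (k (m (r) (r)) (m (r) (r)))))))  →  (q (k (q (t (h (r) (r) (r)))) (p (t (k (r) (r))) (q (k (r) (m (r) (r)))))))
5. (q (k (q (t (h (r) (r) (r)))) (p (t (k (r) (r))) (q (k (r) (m (r) (r)))))))  →  (q (k (q (t (h (r) (r) (r)))) (p (t (k (r) (r))) (q (k (r) (r))))))
normal form: (q (k (q (t (h (r) (r) (r)))) (p (t (k (r) (r))) (q (k (r) (r))))))


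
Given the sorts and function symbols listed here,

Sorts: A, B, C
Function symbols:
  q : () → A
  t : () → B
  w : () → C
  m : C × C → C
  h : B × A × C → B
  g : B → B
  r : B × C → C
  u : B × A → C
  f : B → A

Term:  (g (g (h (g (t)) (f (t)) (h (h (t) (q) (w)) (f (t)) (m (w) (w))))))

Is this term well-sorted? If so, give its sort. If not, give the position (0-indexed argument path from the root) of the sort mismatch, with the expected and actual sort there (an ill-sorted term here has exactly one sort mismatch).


        (t) : B
      (g (t)) : B
        (t) : B
      (f (t)) : A
          (t) : B
          (q) : A
          (w) : C
        (h (t) (q) (w)) : B
          (t) : B
        (f (t)) : A
          (w) : C
          (w) : C
        (m (w) (w)) : C
      (h (h (t) (q) (w)) (f (t)) (m (w) (w))) : B
    (h (g (t)) (f (t)) (h (h (t) (q) (w)) (f (t)) (m (w) (w)))) : ✗ arg 2 at [0, 0, 2] has sort B, expected C

ill-sorted at position [0, 0, 2]: expected C, got B


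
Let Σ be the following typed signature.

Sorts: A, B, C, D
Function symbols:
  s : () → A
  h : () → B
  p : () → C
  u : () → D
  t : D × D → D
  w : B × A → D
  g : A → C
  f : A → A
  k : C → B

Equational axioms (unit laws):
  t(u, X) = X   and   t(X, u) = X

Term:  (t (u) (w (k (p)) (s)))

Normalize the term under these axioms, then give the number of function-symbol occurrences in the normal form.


1. (t (u) (w (k (p)) (s)))  →  (w (k (p)) (s))
normal form: (w (k (p)) (s))

size = 4


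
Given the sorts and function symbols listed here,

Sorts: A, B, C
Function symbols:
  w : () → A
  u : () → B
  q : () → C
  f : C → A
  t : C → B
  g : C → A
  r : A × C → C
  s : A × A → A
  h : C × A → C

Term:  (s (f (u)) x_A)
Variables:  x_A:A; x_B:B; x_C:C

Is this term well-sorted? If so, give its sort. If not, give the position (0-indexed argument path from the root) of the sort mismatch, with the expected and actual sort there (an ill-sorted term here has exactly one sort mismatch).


    (u) : B
  (f (u)) : ✗ arg 0 at [0, 0] has sort B, expected C
  x_A : A

ill-sorted at position [0, 0]: expected C, got B


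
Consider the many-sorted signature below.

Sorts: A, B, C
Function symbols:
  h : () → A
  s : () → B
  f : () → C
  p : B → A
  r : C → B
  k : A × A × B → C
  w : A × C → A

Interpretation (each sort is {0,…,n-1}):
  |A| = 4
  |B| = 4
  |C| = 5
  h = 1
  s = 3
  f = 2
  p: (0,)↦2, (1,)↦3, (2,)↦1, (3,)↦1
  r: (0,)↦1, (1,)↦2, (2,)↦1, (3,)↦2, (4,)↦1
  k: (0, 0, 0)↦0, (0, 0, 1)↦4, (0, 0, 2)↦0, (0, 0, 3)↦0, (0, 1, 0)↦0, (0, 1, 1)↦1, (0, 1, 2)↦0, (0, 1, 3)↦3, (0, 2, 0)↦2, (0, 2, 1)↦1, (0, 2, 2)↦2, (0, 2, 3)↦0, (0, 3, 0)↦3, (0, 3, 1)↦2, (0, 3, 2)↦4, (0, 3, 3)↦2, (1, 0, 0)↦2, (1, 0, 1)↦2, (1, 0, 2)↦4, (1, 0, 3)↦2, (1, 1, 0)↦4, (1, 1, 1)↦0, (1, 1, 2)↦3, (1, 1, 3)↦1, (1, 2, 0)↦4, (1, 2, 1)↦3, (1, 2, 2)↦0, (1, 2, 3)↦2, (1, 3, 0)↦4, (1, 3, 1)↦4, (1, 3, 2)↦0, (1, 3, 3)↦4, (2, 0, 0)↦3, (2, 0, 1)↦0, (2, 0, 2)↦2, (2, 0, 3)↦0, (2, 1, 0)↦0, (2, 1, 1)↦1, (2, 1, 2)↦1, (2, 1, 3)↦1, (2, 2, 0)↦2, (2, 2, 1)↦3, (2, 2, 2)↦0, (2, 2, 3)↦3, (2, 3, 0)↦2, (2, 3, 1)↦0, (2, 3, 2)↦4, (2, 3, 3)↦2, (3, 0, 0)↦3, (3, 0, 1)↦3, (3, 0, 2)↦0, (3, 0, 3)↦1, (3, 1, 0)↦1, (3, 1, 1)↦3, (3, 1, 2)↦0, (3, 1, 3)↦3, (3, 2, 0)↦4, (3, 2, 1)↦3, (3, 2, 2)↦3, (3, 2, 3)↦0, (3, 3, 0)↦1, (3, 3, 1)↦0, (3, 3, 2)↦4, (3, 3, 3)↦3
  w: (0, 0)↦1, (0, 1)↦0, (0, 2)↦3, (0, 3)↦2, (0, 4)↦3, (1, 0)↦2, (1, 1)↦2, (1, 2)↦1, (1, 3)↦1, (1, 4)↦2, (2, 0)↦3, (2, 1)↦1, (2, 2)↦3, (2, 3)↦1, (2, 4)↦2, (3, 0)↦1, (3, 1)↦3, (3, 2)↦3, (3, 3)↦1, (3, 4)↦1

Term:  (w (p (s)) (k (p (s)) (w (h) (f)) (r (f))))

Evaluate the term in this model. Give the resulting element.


value = 2

  s = 3
  (p (s)) = p(3,) = 1
  s = 3
  (p (s)) = p(3,) = 1
  h = 1
  f = 2
  (w (h) (f)) = w(1, 2) = 1
  f = 2
  (r (f)) = r(2,) = 1
  (k (p (s)) (w (h) (f)) (r (f))) = k(1, 1, 1) = 0
  (w (p (s)) (k (p (s)) (w (h) (f)) (r (f)))) = w(1, 0) = 2


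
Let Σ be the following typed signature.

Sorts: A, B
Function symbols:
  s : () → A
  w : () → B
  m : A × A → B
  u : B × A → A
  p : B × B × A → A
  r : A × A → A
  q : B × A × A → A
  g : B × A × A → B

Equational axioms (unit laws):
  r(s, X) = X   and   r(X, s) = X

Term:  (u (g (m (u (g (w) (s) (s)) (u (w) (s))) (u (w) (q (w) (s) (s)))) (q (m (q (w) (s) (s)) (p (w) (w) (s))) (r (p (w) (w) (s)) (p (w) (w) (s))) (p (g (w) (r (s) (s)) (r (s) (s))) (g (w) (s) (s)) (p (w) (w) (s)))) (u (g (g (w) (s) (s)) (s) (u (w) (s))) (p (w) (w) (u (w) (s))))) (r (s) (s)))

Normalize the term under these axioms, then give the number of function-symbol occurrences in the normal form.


1. (u (g (m (u (g (w) (s) (s)) (u (w) (s))) (u (w) (q (w) (s) (s)))) (q (m (q (w) (s) (s)) (p (w) (w) (s))) (r (p (w) (w) (s)) (p (w) (w) (s))) (p (g (w) (r (s) (s)) (r (s) (s))) (g (w) (s) (s)) (p (w) (w) (s)))) (u (g (g (w) (s) (s)) (s) (u (w) (s))) (p (w) (w) (u (w) (s))))) (r (s) (s)))  →  (u (g (m (u (g (w) (s) (s)) (u (w) (s))) (u (w) (q (w) (s) (s)))) (q (m (q (w) (s) (s)) (p (w) (w) (s))) (r (p (w) (w) (s)) (p (w) (w) (s))) (p (g (w) (s) (r (s) (s))) (g (w) (s) (s)) (p (w) (w) (s)))) (u (g (g (w) (s) (s)) (s) (u (w) (s))) (p (w) (w) (u (w) (s))))) (r (s) (s)))
2. (u (g (m (u (g (w) (s) (s)) (u (w) (s))) (u (w) (q (w) (s) (s)))) (q (m (q (w) (s) (s)) (p (w) (w) (s))) (r (p (w) (w) (s)) (p (w) (w) (s))) (p (g (w) (s) (r (s) (s))) (g (w) (s) (s)) (p (w) (w) (s)))) (u (g (g (w) (s) (s)) (s) (u (w) (s))) (p (w) (w) (u (w) (s))))) (r (s) (s)))  →  (u (g (m (u (g (w) (s) (s)) (u (w) (s))) (u (w) (q (w) (s) (s)))) (q (m (q (w) (s) (s)) (p (w) (w) (s))) (r (p (w) (w) (s)) (p (w) (w) (s))) (p (g (w) (s) (s)) (g (w) (s) (s)) (p (w) (w) (s)))) (u (g (g (w) (s) (s)) (s) (u (w) (s))) (p (w) (w) (u (w) (s))))) (r (s) (s)))
3. (u (g (m (u (g (w) (s) (s)) (u (w) (s))) (u (w) (q (w) (s) (s)))) (q (m (q (w) (s) (s)) (p (w) (w) (s))) (r (p (w) (w) (s)) (p (w) (w) (s))) (p (g (w) (s) (s)) (g (w) (s) (s)) (p (w) (w) (s)))) (u (g (g (w) (s) (s)) (s) (u (w) (s))) (p (w) (w) (u (w) (s))))) (r (s) (s)))  →  (u (g (m (u (g (w) (s) (s)) (u (w) (s))) (u (w) (q (w) (s) (s)))) (q (m (q (w) (s) (s)) (p (w) (w) (s))) (r (p (w) (w) (s)) (p (w) (w) (s))) (p (g (w) (s) (s)) (g (w) (s) (s)) (p (w) (w) (s)))) (u (g (g (w) (s) (s)) (s) (u (w) (s))) (p (w) (w) (u (w) (s))))) (s))
normal form: (u (g (m (u (g (w) (s) (s)) (u (w) (s))) (u (w) (q (w) (s) (s)))) (q (m (q (w) (s) (s)) (p (w) (w) (s))) (r (p (w) (w) (s)) (p (w) (w) (s))) (p (g (w) (s) (s)) (g (w) (s) (s)) (p (w) (w) (s)))) (u (g (g (w) (s) (s)) (s) (u (w) (s))) (p (w) (w) (u (w) (s))))) (s))

size = 66


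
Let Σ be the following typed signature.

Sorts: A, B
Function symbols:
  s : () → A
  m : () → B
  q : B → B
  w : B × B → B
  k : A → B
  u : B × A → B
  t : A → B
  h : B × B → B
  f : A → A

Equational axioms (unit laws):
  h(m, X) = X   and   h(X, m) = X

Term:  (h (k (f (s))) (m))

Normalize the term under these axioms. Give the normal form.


1. (h (k (f (s))) (m))  →  (k (f (s)))

normal form = (k (f (s)))


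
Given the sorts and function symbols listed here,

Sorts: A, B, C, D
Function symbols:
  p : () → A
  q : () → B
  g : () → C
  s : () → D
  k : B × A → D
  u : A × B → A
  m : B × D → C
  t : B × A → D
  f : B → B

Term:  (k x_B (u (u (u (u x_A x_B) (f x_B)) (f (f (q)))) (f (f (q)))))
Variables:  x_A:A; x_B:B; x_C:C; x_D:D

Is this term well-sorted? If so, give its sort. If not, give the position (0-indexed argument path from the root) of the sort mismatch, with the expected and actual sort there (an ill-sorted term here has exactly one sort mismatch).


  x_B : B
          x_A : A
          x_B : B
        (u x_A x_B) : A
          x_B : B
        (f x_B) : B
      (u (u x_A x_B) (f x_B)) : A
          (q) : B
        (f (q)) : B
      (f (f (q))) : B
    (u (u (u x_A x_B) (f x_B)) (f (f (q)))) : A
        (q) : B
      (f (q)) : B
    (f (f (q))) : B
  (u (u (u (u x_A x_B) (f x_B)) (f (f (q)))) (f (f (q)))) : A
(k x_B (u (u (u (u x_A x_B) (f x_B)) (f (f (q)))) (f (f (q))))) : D

well-sorted; sort = D


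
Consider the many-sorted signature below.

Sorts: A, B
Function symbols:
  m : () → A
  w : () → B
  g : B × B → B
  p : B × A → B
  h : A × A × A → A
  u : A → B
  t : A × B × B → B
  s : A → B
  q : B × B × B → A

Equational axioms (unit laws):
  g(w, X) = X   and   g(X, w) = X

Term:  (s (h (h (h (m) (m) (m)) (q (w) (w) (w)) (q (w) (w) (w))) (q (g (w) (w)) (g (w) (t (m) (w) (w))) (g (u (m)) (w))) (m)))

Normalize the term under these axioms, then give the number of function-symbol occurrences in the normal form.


1. (s (h (h (h (m) (m) (m)) (q (w) (w) (w)) (q (w) (w) (w))) (q (g (w) (w)) (g (w) (t (m) (w) (w))) (g (u (m)) (w))) (m)))  →  (s (h (h (h (m) (m) (m)) (q (w) (w) (w)) (q (w) (w) (w))) (q (w) (g (w) (t (m) (w) (w))) (g (u (m)) (w))) (m)))
2. (s (h (h (h (m) (m) (m)) (q (w) (w) (w)) (q (w) (w) (w))) (q (w) (g (w) (t (m) (w) (w))) (g (u (m)) (w))) (m)))  →  (s (h (h (h (m) (m) (m)) (q (w) (w) (w)) (q (w) (w) (w))) (q (w) (t (m) (w) (w)) (g (u (m)) (w))) (m)))
3. (s (h (h (h (m) (m) (m)) (q (w) (w) (w)) (q (w) (w) (w))) (q (w) (t (m) (w) (w)) (g (u (m)) (w))) (m)))  →  (s (h (h (h (m) (m) (m)) (q (w) (w) (w)) (q (w) (w) (w))) (q (w) (t (m) (w) (w)) (u (m))) (m)))
normal form: (s (h (h (h (m) (m) (m)) (q (w) (w) (w)) (q (w) (w) (w))) (q (w) (t (m) (w) (w)) (u (m))) (m)))

size = 24


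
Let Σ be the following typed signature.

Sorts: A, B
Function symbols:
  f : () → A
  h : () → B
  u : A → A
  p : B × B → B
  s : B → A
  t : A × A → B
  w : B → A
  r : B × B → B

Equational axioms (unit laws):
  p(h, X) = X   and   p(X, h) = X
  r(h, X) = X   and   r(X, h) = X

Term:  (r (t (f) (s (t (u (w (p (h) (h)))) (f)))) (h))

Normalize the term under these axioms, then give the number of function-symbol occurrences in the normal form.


1. (r (t (f) (s (t (u (w (p (h) (h)))) (f)))) (h))  →  (t (f) (s (t (u (w (p (h) (h)))) (f))))
2. (t (f) (s (t (u (w (p (h) (h)))) (f))))  →  (t (f) (s (t (u (w (h))) (f))))
normal form: (t (f) (s (t (u (w (h))) (f))))

size = 8


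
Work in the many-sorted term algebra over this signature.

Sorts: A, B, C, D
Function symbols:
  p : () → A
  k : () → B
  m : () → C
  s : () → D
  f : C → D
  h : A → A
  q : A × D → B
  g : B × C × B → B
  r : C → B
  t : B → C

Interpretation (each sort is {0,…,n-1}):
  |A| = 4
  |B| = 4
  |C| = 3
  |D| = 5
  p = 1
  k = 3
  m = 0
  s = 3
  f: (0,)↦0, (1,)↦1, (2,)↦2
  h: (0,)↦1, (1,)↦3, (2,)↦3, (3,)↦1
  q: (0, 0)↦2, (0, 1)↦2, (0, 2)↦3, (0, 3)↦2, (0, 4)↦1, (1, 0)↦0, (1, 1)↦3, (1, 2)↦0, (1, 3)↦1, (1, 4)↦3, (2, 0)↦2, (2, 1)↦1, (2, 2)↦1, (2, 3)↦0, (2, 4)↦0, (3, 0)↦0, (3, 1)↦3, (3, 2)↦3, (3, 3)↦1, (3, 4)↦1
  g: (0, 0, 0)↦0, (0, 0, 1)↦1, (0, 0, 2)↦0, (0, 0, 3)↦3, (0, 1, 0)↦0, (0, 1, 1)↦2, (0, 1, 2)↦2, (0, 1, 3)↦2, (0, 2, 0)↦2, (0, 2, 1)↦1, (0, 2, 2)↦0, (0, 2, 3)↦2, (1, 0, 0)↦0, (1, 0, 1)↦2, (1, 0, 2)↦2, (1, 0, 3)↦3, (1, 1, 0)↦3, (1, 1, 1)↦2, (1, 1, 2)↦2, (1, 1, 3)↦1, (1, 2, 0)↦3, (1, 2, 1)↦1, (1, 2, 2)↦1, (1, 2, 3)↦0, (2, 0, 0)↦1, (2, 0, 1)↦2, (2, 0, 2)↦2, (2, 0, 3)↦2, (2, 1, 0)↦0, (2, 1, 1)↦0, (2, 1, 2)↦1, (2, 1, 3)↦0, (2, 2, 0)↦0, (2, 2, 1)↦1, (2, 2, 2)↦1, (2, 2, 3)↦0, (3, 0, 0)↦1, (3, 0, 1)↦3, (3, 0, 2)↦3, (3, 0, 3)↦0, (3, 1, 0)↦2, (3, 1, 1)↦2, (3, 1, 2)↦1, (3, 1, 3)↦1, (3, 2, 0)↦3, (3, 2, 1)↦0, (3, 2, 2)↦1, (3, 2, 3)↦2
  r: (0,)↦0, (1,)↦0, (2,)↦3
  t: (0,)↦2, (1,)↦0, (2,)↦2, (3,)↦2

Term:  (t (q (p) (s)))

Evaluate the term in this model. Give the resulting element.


  p = 1
  s = 3
  (q (p) (s)) = q(1, 3) = 1
  (t (q (p) (s))) = t(1,) = 0

value = 0


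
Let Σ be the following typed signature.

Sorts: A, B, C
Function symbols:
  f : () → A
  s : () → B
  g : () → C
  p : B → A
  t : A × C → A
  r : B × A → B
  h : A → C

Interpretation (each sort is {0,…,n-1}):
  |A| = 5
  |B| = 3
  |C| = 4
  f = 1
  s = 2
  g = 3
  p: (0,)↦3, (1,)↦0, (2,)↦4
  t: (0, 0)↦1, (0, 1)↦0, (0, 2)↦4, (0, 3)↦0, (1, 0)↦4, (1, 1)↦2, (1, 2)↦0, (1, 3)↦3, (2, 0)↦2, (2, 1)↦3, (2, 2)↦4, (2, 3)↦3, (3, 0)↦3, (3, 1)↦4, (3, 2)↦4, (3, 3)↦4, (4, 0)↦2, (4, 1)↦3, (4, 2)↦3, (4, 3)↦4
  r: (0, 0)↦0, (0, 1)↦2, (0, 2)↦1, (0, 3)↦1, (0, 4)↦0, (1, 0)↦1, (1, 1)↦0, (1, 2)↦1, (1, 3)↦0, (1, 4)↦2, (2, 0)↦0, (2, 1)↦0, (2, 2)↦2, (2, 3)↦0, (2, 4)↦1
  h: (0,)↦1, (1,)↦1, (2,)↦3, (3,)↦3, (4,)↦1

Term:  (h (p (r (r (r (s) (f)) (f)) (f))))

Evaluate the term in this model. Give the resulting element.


value = 3

  s = 2
  f = 1
  (r (s) (f)) = r(2, 1) = 0
  f = 1
  (r (r (s) (f)) (f)) = r(0, 1) = 2
  f = 1
  (r (r (r (s) (f)) (f)) (f)) = r(2, 1) = 0
  (p (r (r (r (s) (f)) (f)) (f))) = p(0,) = 3
  (h (p (r (r (r (s) (f)) (f)) (f)))) = h(3,) = 3


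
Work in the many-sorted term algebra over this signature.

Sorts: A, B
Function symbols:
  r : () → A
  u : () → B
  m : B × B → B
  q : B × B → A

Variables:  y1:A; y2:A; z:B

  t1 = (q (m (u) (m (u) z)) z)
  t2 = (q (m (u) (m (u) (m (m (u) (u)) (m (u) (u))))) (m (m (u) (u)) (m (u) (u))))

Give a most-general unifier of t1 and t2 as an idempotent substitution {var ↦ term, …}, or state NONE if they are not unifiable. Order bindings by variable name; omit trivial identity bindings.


{z ↦ (m (m (u) (u)) (m (u) (u)))}


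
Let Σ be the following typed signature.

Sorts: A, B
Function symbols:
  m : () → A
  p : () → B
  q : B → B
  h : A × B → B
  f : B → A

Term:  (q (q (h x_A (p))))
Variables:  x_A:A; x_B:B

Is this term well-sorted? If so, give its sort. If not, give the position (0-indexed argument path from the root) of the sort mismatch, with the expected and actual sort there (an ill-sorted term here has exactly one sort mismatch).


well-sorted; sort = B

      x_A : A
      (p) : B
    (h x_A (p)) : B
  (q (h x_A (p))) : B
(q (q (h x_A (p)))) : B


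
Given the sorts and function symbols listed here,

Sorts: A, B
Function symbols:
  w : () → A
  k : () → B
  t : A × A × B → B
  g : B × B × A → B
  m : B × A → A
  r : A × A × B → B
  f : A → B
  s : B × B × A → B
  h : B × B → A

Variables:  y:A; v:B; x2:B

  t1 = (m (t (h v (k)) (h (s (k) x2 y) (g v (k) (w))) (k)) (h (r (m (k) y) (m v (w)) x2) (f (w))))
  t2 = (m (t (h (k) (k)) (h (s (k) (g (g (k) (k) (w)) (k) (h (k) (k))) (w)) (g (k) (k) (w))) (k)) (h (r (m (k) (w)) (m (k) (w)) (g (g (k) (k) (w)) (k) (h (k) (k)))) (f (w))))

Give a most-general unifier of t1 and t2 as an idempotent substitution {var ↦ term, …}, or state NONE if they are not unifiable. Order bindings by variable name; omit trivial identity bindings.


{v ↦ (k), x2 ↦ (g (g (k) (k) (w)) (k) (h (k) (k))), y ↦ (w)}


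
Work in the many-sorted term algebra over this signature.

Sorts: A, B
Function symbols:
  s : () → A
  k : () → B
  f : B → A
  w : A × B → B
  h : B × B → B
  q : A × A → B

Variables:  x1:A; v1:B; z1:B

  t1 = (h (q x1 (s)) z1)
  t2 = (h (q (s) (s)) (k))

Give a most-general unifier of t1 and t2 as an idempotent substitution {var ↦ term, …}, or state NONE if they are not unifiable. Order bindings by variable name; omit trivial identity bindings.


{x1 ↦ (s), z1 ↦ (k)}


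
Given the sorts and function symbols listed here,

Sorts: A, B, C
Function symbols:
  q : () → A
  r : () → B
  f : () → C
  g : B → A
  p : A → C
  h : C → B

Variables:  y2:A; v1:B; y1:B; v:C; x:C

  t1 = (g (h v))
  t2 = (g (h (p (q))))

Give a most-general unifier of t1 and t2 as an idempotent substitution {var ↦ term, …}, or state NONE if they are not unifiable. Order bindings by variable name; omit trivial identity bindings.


{v ↦ (p (q))}


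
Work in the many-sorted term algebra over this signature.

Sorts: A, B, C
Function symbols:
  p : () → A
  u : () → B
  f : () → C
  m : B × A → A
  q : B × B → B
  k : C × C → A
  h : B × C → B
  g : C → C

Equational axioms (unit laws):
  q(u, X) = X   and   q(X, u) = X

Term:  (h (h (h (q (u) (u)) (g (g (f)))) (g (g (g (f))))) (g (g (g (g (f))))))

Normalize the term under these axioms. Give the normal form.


1. (h (h (h (q (u) (u)) (g (g (f)))) (g (g (g (f))))) (g (g (g (g (f))))))  →  (h (h (h (u) (g (g (f)))) (g (g (g (f))))) (g (g (g (g (f))))))

normal form = (h (h (h (u) (g (g (f)))) (g (g (g (f))))) (g (g (g (g (f))))))


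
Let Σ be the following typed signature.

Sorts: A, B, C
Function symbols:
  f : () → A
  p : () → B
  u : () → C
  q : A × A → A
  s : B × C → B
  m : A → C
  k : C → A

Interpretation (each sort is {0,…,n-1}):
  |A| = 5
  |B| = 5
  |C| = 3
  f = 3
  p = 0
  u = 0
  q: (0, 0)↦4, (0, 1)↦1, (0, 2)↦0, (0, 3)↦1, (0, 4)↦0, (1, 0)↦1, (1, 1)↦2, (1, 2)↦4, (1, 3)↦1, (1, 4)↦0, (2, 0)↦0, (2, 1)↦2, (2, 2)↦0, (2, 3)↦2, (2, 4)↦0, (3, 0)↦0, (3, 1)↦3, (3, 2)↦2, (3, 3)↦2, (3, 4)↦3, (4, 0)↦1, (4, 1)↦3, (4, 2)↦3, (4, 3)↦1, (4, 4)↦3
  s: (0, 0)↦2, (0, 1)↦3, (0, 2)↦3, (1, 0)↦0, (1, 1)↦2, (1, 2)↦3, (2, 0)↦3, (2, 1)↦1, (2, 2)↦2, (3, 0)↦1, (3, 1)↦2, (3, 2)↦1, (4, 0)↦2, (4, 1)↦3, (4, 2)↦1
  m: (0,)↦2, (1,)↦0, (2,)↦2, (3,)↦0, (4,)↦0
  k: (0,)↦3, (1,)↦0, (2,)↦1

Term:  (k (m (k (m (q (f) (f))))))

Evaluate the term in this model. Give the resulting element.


value = 3

  f = 3
  f = 3
  (q (f) (f)) = q(3, 3) = 2
  (m (q (f) (f))) = m(2,) = 2
  (k (m (q (f) (f)))) = k(2,) = 1
  (m (k (m (q (f) (f))))) = m(1,) = 0
  (k (m (k (m (q (f) (f)))))) = k(0,) = 3


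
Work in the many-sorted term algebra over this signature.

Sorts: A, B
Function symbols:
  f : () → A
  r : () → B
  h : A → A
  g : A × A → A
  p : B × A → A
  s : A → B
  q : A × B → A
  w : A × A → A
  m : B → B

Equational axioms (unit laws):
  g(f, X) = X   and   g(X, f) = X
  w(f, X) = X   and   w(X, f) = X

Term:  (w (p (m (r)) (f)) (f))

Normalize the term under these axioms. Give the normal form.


1. (w (p (m (r)) (f)) (f))  →  (p (m (r)) (f))

normal form = (p (m (r)) (f))


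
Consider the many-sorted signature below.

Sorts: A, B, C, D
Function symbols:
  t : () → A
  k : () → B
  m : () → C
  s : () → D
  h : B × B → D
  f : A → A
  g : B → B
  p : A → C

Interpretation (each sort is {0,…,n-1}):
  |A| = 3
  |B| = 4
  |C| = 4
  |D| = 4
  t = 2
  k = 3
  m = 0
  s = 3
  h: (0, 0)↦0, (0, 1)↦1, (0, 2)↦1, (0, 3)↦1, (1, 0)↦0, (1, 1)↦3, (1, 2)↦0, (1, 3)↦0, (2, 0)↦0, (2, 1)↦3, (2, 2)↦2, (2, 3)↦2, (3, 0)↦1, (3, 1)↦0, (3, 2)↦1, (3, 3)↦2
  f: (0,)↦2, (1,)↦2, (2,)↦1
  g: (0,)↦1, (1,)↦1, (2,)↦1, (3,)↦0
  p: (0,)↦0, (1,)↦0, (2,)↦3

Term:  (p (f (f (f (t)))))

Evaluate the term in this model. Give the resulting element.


  t = 2
  (f (t)) = f(2,) = 1
  (f (f (t))) = f(1,) = 2
  (f (f (f (t)))) = f(2,) = 1
  (p (f (f (f (t))))) = p(1,) = 0

value = 0


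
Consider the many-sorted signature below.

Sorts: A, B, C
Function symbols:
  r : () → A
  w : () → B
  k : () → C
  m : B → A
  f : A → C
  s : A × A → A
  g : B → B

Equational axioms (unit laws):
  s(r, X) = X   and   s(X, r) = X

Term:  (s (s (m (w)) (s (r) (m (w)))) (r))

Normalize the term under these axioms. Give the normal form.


1. (s (s (m (w)) (s (r) (m (w)))) (r))  →  (s (m (w)) (s (r) (m (w))))
2. (s (m (w)) (s (r) (m (w))))  →  (s (m (w)) (m (w)))

normal form = (s (m (w)) (m (w)))


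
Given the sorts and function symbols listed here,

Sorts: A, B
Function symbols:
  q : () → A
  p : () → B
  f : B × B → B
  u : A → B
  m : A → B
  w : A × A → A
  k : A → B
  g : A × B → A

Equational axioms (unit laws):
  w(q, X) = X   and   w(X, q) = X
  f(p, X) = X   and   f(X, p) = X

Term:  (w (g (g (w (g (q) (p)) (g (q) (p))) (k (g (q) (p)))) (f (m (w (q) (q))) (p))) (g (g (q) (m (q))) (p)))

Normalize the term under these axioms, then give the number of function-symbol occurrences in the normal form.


1. (w (g (g (w (g (q) (p)) (g (q) (p))) (k (g (q) (p)))) (f (m (w (q) (q))) (p))) (g (g (q) (m (q))) (p)))  →  (w (g (g (w (g (q) (p)) (g (q) (p))) (k (g (q) (p)))) (m (w (q) (q)))) (g (g (q) (m (q))) (p)))
2. (w (g (g (w (g (q) (p)) (g (q) (p))) (k (g (q) (p)))) (m (w (q) (q)))) (g (g (q) (m (q))) (p)))  →  (w (g (g (w (g (q) (p)) (g (q) (p))) (k (g (q) (p)))) (m (q))) (g (g (q) (m (q))) (p)))
normal form: (w (g (g (w (g (q) (p)) (g (q) (p))) (k (g (q) (p)))) (m (q))) (g (g (q) (m (q))) (p)))

size = 22


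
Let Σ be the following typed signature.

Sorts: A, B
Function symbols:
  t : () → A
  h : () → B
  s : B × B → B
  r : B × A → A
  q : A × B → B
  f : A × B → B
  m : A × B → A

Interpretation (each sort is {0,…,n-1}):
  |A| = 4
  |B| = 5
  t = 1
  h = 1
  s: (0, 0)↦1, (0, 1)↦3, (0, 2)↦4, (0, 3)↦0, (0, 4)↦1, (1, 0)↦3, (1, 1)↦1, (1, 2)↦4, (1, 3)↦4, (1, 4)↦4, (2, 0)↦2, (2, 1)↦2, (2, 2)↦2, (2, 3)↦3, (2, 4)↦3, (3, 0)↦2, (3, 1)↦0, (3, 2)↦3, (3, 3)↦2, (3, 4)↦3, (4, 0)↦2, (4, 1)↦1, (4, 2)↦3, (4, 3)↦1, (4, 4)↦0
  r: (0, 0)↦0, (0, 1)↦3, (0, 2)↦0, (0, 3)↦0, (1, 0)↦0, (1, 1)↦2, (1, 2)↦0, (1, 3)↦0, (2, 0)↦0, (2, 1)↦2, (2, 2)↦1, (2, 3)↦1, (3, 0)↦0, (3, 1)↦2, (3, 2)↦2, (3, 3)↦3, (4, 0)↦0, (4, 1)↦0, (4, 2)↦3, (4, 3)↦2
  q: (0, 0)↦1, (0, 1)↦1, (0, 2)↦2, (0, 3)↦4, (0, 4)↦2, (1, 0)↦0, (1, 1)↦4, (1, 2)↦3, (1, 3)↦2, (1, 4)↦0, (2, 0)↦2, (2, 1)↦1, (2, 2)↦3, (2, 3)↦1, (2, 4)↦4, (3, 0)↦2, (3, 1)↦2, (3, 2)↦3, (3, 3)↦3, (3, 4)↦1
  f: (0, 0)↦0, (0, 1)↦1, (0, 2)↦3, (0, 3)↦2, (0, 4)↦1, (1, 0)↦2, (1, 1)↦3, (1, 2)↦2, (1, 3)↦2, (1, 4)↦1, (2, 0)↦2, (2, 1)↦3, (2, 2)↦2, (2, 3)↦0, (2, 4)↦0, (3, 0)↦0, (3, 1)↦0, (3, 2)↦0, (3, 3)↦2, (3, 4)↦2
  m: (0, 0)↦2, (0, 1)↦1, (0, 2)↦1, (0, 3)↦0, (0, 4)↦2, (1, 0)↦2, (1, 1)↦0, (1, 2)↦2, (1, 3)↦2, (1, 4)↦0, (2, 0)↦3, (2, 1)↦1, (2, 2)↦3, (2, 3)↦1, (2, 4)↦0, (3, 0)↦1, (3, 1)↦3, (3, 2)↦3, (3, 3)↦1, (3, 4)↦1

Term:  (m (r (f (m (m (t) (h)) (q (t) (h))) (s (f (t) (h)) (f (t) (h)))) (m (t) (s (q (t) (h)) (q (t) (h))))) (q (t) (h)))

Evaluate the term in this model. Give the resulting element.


  t = 1
  h = 1
  (m (t) (h)) = m(1, 1) = 0
  t = 1
  h = 1
  (q (t) (h)) = q(1, 1) = 4
  (m (m (t) (h)) (q (t) (h))) = m(0, 4) = 2
  t = 1
  h = 1
  (f (t) (h)) = f(1, 1) = 3
  t = 1
  h = 1
  (f (t) (h)) = f(1, 1) = 3
  (s (f (t) (h)) (f (t) (h))) = s(3, 3) = 2
  (f (m (m (t) (h)) (q (t) (h))) (s (f (t) (h)) (f (t) (h)))) = f(2, 2) = 2
  t = 1
  t = 1
  h = 1
  (q (t) (h)) = q(1, 1) = 4
  t = 1
  h = 1
  (q (t) (h)) = q(1, 1) = 4
  (s (q (t) (h)) (q (t) (h))) = s(4, 4) = 0
  (m (t) (s (q (t) (h)) (q (t) (h)))) = m(1, 0) = 2
  (r (f (m (m (t) (h)) (q (t) (h))) (s (f (t) (h)) (f (t) (h)))) (m (t) (s (q (t) (h)) (q (t) (h))))) = r(2, 2) = 1
  t = 1
  h = 1
  (q (t) (h)) = q(1, 1) = 4
  (m (r (f (m (m (t) (h)) (q (t) (h))) (s (f (t) (h)) (f (t) (h)))) (m (t) (s (q (t) (h)) (q (t) (h))))) (q (t) (h))) = m(1, 4) = 0

value = 0


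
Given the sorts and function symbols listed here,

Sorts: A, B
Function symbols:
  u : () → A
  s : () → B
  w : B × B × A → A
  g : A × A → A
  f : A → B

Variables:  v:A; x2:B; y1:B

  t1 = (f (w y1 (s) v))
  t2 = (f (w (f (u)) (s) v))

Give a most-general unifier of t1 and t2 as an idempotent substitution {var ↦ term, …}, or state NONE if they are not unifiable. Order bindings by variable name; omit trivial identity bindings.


{y1 ↦ (f (u))}


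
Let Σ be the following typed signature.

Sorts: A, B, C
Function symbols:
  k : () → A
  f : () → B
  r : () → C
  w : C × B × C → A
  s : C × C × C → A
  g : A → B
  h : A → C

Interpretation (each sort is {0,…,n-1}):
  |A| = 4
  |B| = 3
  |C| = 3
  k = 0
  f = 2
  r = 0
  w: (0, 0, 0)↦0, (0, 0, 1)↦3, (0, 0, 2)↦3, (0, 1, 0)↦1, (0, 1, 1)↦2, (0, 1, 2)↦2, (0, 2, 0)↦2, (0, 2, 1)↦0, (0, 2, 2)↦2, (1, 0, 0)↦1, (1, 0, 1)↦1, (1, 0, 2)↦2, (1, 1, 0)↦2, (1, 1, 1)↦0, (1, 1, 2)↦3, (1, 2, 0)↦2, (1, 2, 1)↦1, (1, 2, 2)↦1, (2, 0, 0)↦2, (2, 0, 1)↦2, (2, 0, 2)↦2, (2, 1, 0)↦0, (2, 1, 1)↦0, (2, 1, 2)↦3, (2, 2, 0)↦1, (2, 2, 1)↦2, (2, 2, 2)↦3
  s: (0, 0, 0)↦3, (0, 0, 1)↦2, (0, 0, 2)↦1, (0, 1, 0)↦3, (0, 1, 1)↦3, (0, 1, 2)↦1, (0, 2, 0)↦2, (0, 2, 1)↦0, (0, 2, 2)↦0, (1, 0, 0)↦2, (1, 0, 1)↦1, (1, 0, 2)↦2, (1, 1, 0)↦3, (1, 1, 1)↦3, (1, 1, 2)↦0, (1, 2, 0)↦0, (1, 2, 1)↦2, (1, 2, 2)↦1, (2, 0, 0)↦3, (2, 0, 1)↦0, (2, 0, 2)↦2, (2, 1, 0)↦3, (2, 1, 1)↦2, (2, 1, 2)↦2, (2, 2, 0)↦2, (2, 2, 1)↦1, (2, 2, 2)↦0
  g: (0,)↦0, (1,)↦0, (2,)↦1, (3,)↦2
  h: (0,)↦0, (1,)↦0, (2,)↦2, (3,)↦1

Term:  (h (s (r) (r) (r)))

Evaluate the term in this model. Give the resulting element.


value = 1

  r = 0
  r = 0
  r = 0
  (s (r) (r) (r)) = s(0, 0, 0) = 3
  (h (s (r) (r) (r))) = h(3,) = 1


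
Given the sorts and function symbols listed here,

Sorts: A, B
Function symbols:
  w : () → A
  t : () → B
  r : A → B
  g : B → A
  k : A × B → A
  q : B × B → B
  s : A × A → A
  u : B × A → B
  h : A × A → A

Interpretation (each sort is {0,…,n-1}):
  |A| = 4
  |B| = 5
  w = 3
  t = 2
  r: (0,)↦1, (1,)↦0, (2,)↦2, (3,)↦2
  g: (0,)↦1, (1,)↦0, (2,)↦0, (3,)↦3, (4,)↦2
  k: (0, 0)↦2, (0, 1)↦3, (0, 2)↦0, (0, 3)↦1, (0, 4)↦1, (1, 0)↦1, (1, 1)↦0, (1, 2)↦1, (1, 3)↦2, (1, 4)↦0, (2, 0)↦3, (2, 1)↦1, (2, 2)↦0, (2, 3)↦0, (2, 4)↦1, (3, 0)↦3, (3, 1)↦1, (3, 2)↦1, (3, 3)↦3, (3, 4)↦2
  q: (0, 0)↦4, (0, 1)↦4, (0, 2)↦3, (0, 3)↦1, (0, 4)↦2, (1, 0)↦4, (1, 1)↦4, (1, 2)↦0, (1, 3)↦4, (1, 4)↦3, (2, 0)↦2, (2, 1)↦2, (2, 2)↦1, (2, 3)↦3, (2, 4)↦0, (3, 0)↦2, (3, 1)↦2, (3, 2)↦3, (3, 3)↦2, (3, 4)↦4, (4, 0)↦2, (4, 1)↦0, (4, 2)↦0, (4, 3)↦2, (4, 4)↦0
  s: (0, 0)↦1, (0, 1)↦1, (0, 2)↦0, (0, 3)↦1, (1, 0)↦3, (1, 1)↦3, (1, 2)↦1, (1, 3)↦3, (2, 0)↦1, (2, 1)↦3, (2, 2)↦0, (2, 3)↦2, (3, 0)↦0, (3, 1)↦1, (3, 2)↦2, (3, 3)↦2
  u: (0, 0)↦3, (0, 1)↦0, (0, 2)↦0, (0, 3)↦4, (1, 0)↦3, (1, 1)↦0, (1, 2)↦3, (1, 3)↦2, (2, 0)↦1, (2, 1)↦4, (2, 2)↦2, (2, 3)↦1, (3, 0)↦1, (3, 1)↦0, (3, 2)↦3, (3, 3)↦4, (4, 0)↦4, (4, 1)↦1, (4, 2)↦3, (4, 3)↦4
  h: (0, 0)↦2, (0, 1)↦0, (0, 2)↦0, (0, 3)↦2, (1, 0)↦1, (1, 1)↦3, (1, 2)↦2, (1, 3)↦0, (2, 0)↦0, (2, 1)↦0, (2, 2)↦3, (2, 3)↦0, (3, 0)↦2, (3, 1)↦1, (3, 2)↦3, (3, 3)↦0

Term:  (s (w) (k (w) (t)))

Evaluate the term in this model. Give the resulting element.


value = 1

  w = 3
  w = 3
  t = 2
  (k (w) (t)) = k(3, 2) = 1
  (s (w) (k (w) (t))) = s(3, 1) = 1


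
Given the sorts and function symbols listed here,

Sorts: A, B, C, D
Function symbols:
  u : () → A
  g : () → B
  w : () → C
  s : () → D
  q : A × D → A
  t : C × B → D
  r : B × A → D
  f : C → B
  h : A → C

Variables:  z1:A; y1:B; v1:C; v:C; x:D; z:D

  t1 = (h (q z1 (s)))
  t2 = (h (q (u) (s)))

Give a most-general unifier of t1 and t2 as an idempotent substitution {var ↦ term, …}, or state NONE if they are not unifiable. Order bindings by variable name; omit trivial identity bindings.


{z1 ↦ (u)}


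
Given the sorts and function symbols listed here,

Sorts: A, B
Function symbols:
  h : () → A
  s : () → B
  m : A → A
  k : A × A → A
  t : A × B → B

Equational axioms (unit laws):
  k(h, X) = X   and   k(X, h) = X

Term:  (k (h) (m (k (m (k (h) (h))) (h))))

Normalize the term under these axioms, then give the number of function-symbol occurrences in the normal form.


1. (k (h) (m (k (m (k (h) (h))) (h))))  →  (m (k (m (k (h) (h))) (h)))
2. (m (k (m (k (h) (h))) (h)))  →  (m (m (k (h) (h))))
3. (m (m (k (h) (h))))  →  (m (m (h)))
normal form: (m (m (h)))

size = 3


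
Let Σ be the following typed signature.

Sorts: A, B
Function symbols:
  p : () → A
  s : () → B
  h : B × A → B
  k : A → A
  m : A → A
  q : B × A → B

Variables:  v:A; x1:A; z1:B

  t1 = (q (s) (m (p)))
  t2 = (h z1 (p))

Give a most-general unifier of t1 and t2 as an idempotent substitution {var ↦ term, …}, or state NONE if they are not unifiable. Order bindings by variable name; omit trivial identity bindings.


NONE (not unifiable)

head clash or occurs-check failure — not unifiable


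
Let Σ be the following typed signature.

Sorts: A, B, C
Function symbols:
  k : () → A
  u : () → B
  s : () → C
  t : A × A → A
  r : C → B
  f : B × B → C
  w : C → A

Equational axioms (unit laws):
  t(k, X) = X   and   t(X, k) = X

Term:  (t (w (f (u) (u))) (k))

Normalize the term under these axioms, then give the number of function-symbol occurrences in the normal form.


1. (t (w (f (u) (u))) (k))  →  (w (f (u) (u)))
normal form: (w (f (u) (u)))

size = 4


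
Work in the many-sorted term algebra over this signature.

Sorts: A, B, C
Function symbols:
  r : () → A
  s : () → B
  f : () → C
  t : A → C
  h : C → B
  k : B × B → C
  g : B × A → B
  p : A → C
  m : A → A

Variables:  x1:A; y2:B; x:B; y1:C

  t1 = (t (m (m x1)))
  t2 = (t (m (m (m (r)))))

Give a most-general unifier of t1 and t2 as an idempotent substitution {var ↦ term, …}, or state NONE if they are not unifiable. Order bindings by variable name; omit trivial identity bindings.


{x1 ↦ (m (r))}


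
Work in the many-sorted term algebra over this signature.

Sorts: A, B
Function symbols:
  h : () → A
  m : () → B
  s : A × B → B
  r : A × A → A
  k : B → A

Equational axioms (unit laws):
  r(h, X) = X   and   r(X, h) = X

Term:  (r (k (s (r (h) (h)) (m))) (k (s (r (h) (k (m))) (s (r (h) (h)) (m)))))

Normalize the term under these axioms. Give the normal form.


1. (r (k (s (r (h) (h)) (m))) (k (s (r (h) (k (m))) (s (r (h) (h)) (m)))))  →  (r (k (s (h) (m))) (k (s (r (h) (k (m))) (s (r (h) (h)) (m)))))
2. (r (k (s (h) (m))) (k (s (r (h) (k (m))) (s (r (h) (h)) (m)))))  →  (r (k (s (h) (m))) (k (s (k (m)) (s (r (h) (h)) (m)))))
3. (r (k (s (h) (m))) (k (s (k (m)) (s (r (h) (h)) (m)))))  →  (r (k (s (h) (m))) (k (s (k (m)) (s (h) (m)))))

normal form = (r (k (s (h) (m))) (k (s (k (m)) (s (h) (m)))))


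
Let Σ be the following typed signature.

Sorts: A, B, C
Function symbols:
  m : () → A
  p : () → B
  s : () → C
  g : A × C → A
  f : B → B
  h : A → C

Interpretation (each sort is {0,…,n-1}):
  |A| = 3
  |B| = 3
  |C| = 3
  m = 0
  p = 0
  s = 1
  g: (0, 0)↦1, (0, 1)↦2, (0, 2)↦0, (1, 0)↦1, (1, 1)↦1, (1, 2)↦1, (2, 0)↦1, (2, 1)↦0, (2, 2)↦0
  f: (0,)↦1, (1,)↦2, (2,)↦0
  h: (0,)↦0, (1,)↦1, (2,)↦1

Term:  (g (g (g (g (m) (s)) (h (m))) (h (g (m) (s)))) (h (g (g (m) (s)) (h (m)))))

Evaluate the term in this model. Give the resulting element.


  m = 0
  s = 1
  (g (m) (s)) = g(0, 1) = 2
  m = 0
  (h (m)) = h(0,) = 0
  (g (g (m) (s)) (h (m))) = g(2, 0) = 1
  m = 0
  s = 1
  (g (m) (s)) = g(0, 1) = 2
  (h (g (m) (s))) = h(2,) = 1
  (g (g (g (m) (s)) (h (m))) (h (g (m) (s)))) = g(1, 1) = 1
  m = 0
  s = 1
  (g (m) (s)) = g(0, 1) = 2
  m = 0
  (h (m)) = h(0,) = 0
  (g (g (m) (s)) (h (m))) = g(2, 0) = 1
  (h (g (g (m) (s)) (h (m)))) = h(1,) = 1
  (g (g (g (g (m) (s)) (h (m))) (h (g (m) (s)))) (h (g (g (m) (s)) (h (m))))) = g(1, 1) = 1

value = 1
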